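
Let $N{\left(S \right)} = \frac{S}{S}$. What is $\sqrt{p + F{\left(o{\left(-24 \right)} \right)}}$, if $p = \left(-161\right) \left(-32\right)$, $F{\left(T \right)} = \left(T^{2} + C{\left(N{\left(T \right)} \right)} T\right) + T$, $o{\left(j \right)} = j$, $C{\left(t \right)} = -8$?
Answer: $2 \sqrt{1474} \approx 76.785$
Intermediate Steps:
$N{\left(S \right)} = 1$
$F{\left(T \right)} = T^{2} - 7 T$ ($F{\left(T \right)} = \left(T^{2} - 8 T\right) + T = T^{2} - 7 T$)
$p = 5152$
$\sqrt{p + F{\left(o{\left(-24 \right)} \right)}} = \sqrt{5152 - 24 \left(-7 - 24\right)} = \sqrt{5152 - -744} = \sqrt{5152 + 744} = \sqrt{5896} = 2 \sqrt{1474}$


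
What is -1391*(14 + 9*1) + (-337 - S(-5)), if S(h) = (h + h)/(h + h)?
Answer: -32331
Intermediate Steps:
S(h) = 1 (S(h) = (2*h)/((2*h)) = (2*h)*(1/(2*h)) = 1)
-1391*(14 + 9*1) + (-337 - S(-5)) = -1391*(14 + 9*1) + (-337 - 1*1) = -1391*(14 + 9) + (-337 - 1) = -1391*23 - 338 = -31993 - 338 = -32331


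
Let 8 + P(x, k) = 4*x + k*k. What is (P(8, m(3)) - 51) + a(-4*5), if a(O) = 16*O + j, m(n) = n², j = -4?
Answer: -270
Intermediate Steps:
P(x, k) = -8 + k² + 4*x (P(x, k) = -8 + (4*x + k*k) = -8 + (4*x + k²) = -8 + (k² + 4*x) = -8 + k² + 4*x)
a(O) = -4 + 16*O (a(O) = 16*O - 4 = -4 + 16*O)
(P(8, m(3)) - 51) + a(-4*5) = ((-8 + (3²)² + 4*8) - 51) + (-4 + 16*(-4*5)) = ((-8 + 9² + 32) - 51) + (-4 + 16*(-20)) = ((-8 + 81 + 32) - 51) + (-4 - 320) = (105 - 51) - 324 = 54 - 324 = -270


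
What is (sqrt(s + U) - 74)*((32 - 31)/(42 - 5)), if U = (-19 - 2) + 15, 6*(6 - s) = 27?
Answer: -2 + 3*I*sqrt(2)/74 ≈ -2.0 + 0.057333*I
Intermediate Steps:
s = 3/2 (s = 6 - 1/6*27 = 6 - 9/2 = 3/2 ≈ 1.5000)
U = -6 (U = -21 + 15 = -6)
(sqrt(s + U) - 74)*((32 - 31)/(42 - 5)) = (sqrt(3/2 - 6) - 74)*((32 - 31)/(42 - 5)) = (sqrt(-9/2) - 74)*(1/37) = (3*I*sqrt(2)/2 - 74)*(1*(1/37)) = (-74 + 3*I*sqrt(2)/2)*(1/37) = -2 + 3*I*sqrt(2)/74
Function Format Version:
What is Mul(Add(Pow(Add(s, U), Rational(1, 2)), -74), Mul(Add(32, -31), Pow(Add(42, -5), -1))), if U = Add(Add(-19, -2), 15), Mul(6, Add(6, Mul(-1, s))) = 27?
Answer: Add(-2, Mul(Rational(3, 74), I, Pow(2, Rational(1, 2)))) ≈ Add(-2.0000, Mul(0.057333, I))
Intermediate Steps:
s = Rational(3, 2) (s = Add(6, Mul(Rational(-1, 6), 27)) = Add(6, Rational(-9, 2)) = Rational(3, 2) ≈ 1.5000)
U = -6 (U = Add(-21, 15) = -6)
Mul(Add(Pow(Add(s, U), Rational(1, 2)), -74), Mul(Add(32, -31), Pow(Add(42, -5), -1))) = Mul(Add(Pow(Add(Rational(3, 2), -6), Rational(1, 2)), -74), Mul(Add(32, -31), Pow(Add(42, -5), -1))) = Mul(Add(Pow(Rational(-9, 2), Rational(1, 2)), -74), Mul(1, Pow(37, -1))) = Mul(Add(Mul(Rational(3, 2), I, Pow(2, Rational(1, 2))), -74), Mul(1, Rational(1, 37))) = Mul(Add(-74, Mul(Rational(3, 2), I, Pow(2, Rational(1, 2)))), Rational(1, 37)) = Add(-2, Mul(Rational(3, 74), I, Pow(2, Rational(1, 2))))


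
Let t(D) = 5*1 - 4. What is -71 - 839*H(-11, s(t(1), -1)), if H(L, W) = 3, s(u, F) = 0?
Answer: -2588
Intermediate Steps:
t(D) = 1 (t(D) = 5 - 4 = 1)
-71 - 839*H(-11, s(t(1), -1)) = -71 - 839*3 = -71 - 2517 = -2588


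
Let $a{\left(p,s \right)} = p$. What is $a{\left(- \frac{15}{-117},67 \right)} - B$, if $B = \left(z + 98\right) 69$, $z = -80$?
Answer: $- \frac{48433}{39} \approx -1241.9$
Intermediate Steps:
$B = 1242$ ($B = \left(-80 + 98\right) 69 = 18 \cdot 69 = 1242$)
$a{\left(- \frac{15}{-117},67 \right)} - B = - \frac{15}{-117} - 1242 = \left(-15\right) \left(- \frac{1}{117}\right) - 1242 = \frac{5}{39} - 1242 = - \frac{48433}{39}$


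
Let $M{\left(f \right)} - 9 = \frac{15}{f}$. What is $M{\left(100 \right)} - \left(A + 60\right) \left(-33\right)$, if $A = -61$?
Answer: $- \frac{477}{20} \approx -23.85$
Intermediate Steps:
$M{\left(f \right)} = 9 + \frac{15}{f}$
$M{\left(100 \right)} - \left(A + 60\right) \left(-33\right) = \left(9 + \frac{15}{100}\right) - \left(-61 + 60\right) \left(-33\right) = \left(9 + 15 \cdot \frac{1}{100}\right) - \left(-1\right) \left(-33\right) = \left(9 + \frac{3}{20}\right) - 33 = \frac{183}{20} - 33 = - \frac{477}{20}$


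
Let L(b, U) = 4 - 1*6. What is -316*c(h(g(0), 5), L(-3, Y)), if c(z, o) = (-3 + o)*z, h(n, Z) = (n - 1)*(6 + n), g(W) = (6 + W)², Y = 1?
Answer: 2322600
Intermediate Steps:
L(b, U) = -2 (L(b, U) = 4 - 6 = -2)
h(n, Z) = (-1 + n)*(6 + n)
c(z, o) = z*(-3 + o)
-316*c(h(g(0), 5), L(-3, Y)) = -316*(-6 + ((6 + 0)²)² + 5*(6 + 0)²)*(-3 - 2) = -316*(-6 + (6²)² + 5*6²)*(-5) = -316*(-6 + 36² + 5*36)*(-5) = -316*(-6 + 1296 + 180)*(-5) = -464520*(-5) = -316*(-7350) = 2322600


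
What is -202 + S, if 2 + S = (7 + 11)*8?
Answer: -60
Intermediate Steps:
S = 142 (S = -2 + (7 + 11)*8 = -2 + 18*8 = -2 + 144 = 142)
-202 + S = -202 + 142 = -60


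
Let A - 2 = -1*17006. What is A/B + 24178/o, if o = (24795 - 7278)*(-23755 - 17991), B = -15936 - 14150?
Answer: 3108424308355/5500207305663 ≈ 0.56515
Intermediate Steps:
B = -30086
o = -731264682 (o = 17517*(-41746) = -731264682)
A = -17004 (A = 2 - 1*17006 = 2 - 17006 = -17004)
A/B + 24178/o = -17004/(-30086) + 24178/(-731264682) = -17004*(-1/30086) + 24178*(-1/731264682) = 8502/15043 - 12089/365632341 = 3108424308355/5500207305663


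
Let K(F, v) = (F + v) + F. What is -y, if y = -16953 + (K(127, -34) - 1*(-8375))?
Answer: 8358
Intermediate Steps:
K(F, v) = v + 2*F
y = -8358 (y = -16953 + ((-34 + 2*127) - 1*(-8375)) = -16953 + ((-34 + 254) + 8375) = -16953 + (220 + 8375) = -16953 + 8595 = -8358)
-y = -1*(-8358) = 8358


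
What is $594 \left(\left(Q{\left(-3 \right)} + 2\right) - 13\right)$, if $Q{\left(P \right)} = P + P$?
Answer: $-10098$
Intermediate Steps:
$Q{\left(P \right)} = 2 P$
$594 \left(\left(Q{\left(-3 \right)} + 2\right) - 13\right) = 594 \left(\left(2 \left(-3\right) + 2\right) - 13\right) = 594 \left(\left(-6 + 2\right) - 13\right) = 594 \left(-4 - 13\right) = 594 \left(-17\right) = -10098$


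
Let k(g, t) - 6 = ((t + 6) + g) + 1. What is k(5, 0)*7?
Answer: 126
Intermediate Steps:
k(g, t) = 13 + g + t (k(g, t) = 6 + (((t + 6) + g) + 1) = 6 + (((6 + t) + g) + 1) = 6 + ((6 + g + t) + 1) = 6 + (7 + g + t) = 13 + g + t)
k(5, 0)*7 = (13 + 5 + 0)*7 = 18*7 = 126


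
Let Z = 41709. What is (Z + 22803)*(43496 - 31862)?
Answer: 750532608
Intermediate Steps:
(Z + 22803)*(43496 - 31862) = (41709 + 22803)*(43496 - 31862) = 64512*11634 = 750532608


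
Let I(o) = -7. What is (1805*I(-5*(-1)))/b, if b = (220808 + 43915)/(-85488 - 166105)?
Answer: 3178877555/264723 ≈ 12008.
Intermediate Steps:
b = -264723/251593 (b = 264723/(-251593) = 264723*(-1/251593) = -264723/251593 ≈ -1.0522)
(1805*I(-5*(-1)))/b = (1805*(-7))/(-264723/251593) = -12635*(-251593/264723) = 3178877555/264723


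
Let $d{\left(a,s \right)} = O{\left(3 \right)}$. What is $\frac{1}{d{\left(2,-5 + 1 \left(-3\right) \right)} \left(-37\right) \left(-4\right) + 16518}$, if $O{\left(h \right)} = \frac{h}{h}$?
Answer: $\frac{1}{16666} \approx 6.0002 \cdot 10^{-5}$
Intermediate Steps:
$O{\left(h \right)} = 1$
$d{\left(a,s \right)} = 1$
$\frac{1}{d{\left(2,-5 + 1 \left(-3\right) \right)} \left(-37\right) \left(-4\right) + 16518} = \frac{1}{1 \left(-37\right) \left(-4\right) + 16518} = \frac{1}{\left(-37\right) \left(-4\right) + 16518} = \frac{1}{148 + 16518} = \frac{1}{16666}$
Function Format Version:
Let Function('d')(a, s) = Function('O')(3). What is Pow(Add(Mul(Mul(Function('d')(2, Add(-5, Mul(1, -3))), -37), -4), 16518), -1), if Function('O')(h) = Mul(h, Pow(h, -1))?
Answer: Rational(1, 16666) ≈ 6.0002e-5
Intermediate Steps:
Function('O')(h) = 1
Function('d')(a, s) = 1
Pow(Add(Mul(Mul(Function('d')(2, Add(-5, Mul(1, -3))), -37), -4), 16518), -1) = Pow(Add(Mul(Mul(1, -37), -4), 16518), -1) = Pow(Add(Mul(-37, -4), 16518), -1) = Pow(Add(148, 16518), -1) = Pow(16666, -1) = Rational(1, 16666)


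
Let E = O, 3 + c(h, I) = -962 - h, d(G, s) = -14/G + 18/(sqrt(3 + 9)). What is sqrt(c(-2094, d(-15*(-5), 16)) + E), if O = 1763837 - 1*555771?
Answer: 39*sqrt(795) ≈ 1099.6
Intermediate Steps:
d(G, s) = -14/G + 3*sqrt(3) (d(G, s) = -14/G + 18/(sqrt(12)) = -14/G + 18/((2*sqrt(3))) = -14/G + 18*(sqrt(3)/6) = -14/G + 3*sqrt(3))
c(h, I) = -965 - h (c(h, I) = -3 + (-962 - h) = -965 - h)
O = 1208066 (O = 1763837 - 555771 = 1208066)
E = 1208066
sqrt(c(-2094, d(-15*(-5), 16)) + E) = sqrt((-965 - 1*(-2094)) + 1208066) = sqrt((-965 + 2094) + 1208066) = sqrt(1129 + 1208066) = sqrt(1209195) = 39*sqrt(795)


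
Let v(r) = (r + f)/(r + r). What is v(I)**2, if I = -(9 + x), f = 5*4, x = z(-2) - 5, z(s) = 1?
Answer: 9/4 ≈ 2.2500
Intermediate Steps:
x = -4 (x = 1 - 5 = -4)
f = 20
I = -5 (I = -(9 - 4) = -1*5 = -5)
v(r) = (20 + r)/(2*r) (v(r) = (r + 20)/(r + r) = (20 + r)/((2*r)) = (20 + r)*(1/(2*r)) = (20 + r)/(2*r))
v(I)**2 = ((1/2)*(20 - 5)/(-5))**2 = ((1/2)*(-1/5)*15)**2 = (-3/2)**2 = 9/4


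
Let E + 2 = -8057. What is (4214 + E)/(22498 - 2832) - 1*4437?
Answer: -87261887/19666 ≈ -4437.2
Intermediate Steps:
E = -8059 (E = -2 - 8057 = -8059)
(4214 + E)/(22498 - 2832) - 1*4437 = (4214 - 8059)/(22498 - 2832) - 1*4437 = -3845/19666 - 4437 = -87261887/19666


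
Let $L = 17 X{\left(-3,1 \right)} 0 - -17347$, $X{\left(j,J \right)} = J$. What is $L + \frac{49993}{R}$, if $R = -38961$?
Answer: $\frac{675806474}{38961} \approx 17346.0$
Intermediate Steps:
$L = 17347$ ($L = 17 \cdot 1 \cdot 0 - -17347 = 17 \cdot 0 + 17347 = 0 + 17347 = 17347$)
$L + \frac{49993}{R} = 17347 + \frac{49993}{-38961} = 17347 + 49993 \left(- \frac{1}{38961}\right) = 17347 - \frac{49993}{38961} = \frac{675806474}{38961}$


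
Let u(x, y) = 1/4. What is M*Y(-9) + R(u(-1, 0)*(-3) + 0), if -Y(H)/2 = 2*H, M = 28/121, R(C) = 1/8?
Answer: 8185/968 ≈ 8.4556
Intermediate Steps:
u(x, y) = ¼
R(C) = ⅛
M = 28/121 (M = 28*(1/121) = 28/121 ≈ 0.23141)
Y(H) = -4*H
M*Y(-9) + R(u(-1, 0)*(-3) + 0) = 28*(-4*(-9))/121 + ⅛ = (28/121)*36 + ⅛ = 1008/121 + ⅛ = 8185/968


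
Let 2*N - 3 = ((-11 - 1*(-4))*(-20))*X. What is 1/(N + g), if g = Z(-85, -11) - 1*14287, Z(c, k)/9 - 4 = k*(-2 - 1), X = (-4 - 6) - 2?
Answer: -2/29585 ≈ -6.7602e-5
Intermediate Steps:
X = -12 (X = -10 - 2 = -12)
Z(c, k) = 36 - 27*k (Z(c, k) = 36 + 9*(k*(-2 - 1)) = 36 + 9*(k*(-3)) = 36 + 9*(-3*k) = 36 - 27*k)
g = -13954 (g = (36 - 27*(-11)) - 1*14287 = (36 + 297) - 14287 = 333 - 14287 = -13954)
N = -1677/2 (N = 3/2 + (((-11 - 1*(-4))*(-20))*(-12))/2 = 3/2 + (((-11 + 4)*(-20))*(-12))/2 = 3/2 + (-7*(-20)*(-12))/2 = 3/2 + (140*(-12))/2 = 3/2 + (½)*(-1680) = 3/2 - 840 = -1677/2 ≈ -838.50)
1/(N + g) = 1/(-1677/2 - 13954) = 1/(-29585/2) = -2/29585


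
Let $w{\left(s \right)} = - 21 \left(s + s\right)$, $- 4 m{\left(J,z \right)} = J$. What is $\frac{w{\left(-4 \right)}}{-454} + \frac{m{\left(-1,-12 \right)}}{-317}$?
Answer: $- \frac{106739}{287836} \approx -0.37083$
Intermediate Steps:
$m{\left(J,z \right)} = - \frac{J}{4}$
$w{\left(s \right)} = - 42 s$ ($w{\left(s \right)} = - 21 \cdot 2 s = - 42 s$)
$\frac{w{\left(-4 \right)}}{-454} + \frac{m{\left(-1,-12 \right)}}{-317} = \frac{\left(-42\right) \left(-4\right)}{-454} + \frac{\left(- \frac{1}{4}\right) \left(-1\right)}{-317} = 168 \left(- \frac{1}{454}\right) + \frac{1}{4} \left(- \frac{1}{317}\right) = - \frac{84}{227} - \frac{1}{1268} = - \frac{106739}{287836}$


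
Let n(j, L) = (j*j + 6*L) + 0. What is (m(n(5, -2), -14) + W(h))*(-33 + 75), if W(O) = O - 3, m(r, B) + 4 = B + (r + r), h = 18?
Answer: 966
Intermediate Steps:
n(j, L) = j² + 6*L (n(j, L) = (j² + 6*L) + 0 = j² + 6*L)
m(r, B) = -4 + B + 2*r (m(r, B) = -4 + (B + (r + r)) = -4 + (B + 2*r) = -4 + B + 2*r)
W(O) = -3 + O
(m(n(5, -2), -14) + W(h))*(-33 + 75) = ((-4 - 14 + 2*(5² + 6*(-2))) + (-3 + 18))*(-33 + 75) = ((-4 - 14 + 2*(25 - 12)) + 15)*42 = ((-4 - 14 + 2*13) + 15)*42 = ((-4 - 14 + 26) + 15)*42 = (8 + 15)*42 = 23*42 = 966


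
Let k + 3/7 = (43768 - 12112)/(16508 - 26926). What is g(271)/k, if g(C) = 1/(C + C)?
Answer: -36463/68521266 ≈ -0.00053214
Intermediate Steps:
g(C) = 1/(2*C)
k = -126423/36463 (k = -3/7 + (43768 - 12112)/(16508 - 26926) = -3/7 + 31656/(-10418) = -3/7 + 31656*(-1/10418) = -3/7 - 15828/5209 = -126423/36463 ≈ -3.4672)
g(271)/k = ((½)/271)/(-126423/36463) = ((½)*(1/271))*(-36463/126423) = (1/542)*(-36463/126423) = -36463/68521266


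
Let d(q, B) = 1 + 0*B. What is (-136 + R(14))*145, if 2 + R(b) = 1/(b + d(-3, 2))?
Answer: -60001/3 ≈ -20000.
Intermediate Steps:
d(q, B) = 1 (d(q, B) = 1 + 0 = 1)
R(b) = -2 + 1/(1 + b) (R(b) = -2 + 1/(b + 1) = -2 + 1/(1 + b))
(-136 + R(14))*145 = (-136 + (-1 - 2*14)/(1 + 14))*145 = (-136 + (-1 - 28)/15)*145 = (-136 + (1/15)*(-29))*145 = (-136 - 29/15)*145 = -2069/15*145 = -60001/3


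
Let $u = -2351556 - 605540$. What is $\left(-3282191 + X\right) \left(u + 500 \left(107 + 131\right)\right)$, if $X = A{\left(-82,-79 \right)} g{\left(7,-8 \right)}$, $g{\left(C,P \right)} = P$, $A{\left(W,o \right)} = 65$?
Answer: $9316648958256$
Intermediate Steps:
$X = -520$ ($X = 65 \left(-8\right) = -520$)
$u = -2957096$ ($u = -2351556 - 605540 = -2957096$)
$\left(-3282191 + X\right) \left(u + 500 \left(107 + 131\right)\right) = \left(-3282191 - 520\right) \left(-2957096 + 500 \left(107 + 131\right)\right) = - 3282711 \left(-2957096 + 500 \cdot 238\right) = - 3282711 \left(-2957096 + 119000\right) = \left(-3282711\right) \left(-2838096\right) = 9316648958256$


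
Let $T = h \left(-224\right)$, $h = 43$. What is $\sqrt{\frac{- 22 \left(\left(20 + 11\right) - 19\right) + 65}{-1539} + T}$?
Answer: $\frac{i \sqrt{281645531}}{171} \approx 98.142 i$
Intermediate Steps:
$T = -9632$ ($T = 43 \left(-224\right) = -9632$)
$\sqrt{\frac{- 22 \left(\left(20 + 11\right) - 19\right) + 65}{-1539} + T} = \sqrt{\frac{- 22 \left(\left(20 + 11\right) - 19\right) + 65}{-1539} - 9632} = \sqrt{\left(- 22 \left(31 - 19\right) + 65\right) \left(- \frac{1}{1539}\right) - 9632} = \sqrt{\left(\left(-22\right) 12 + 65\right) \left(- \frac{1}{1539}\right) - 9632} = \sqrt{\left(-264 + 65\right) \left(- \frac{1}{1539}\right) - 9632} = \sqrt{\left(-199\right) \left(- \frac{1}{1539}\right) - 9632} = \sqrt{\frac{199}{1539} - 9632} = \sqrt{- \frac{14823449}{1539}} = \frac{i \sqrt{281645531}}{171}$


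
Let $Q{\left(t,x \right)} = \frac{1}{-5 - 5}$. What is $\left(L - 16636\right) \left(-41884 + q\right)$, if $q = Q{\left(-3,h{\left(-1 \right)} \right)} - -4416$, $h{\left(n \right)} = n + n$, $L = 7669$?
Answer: $\frac{3359764527}{10} \approx 3.3598 \cdot 10^{8}$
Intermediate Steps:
$h{\left(n \right)} = 2 n$
$Q{\left(t,x \right)} = - \frac{1}{10}$ ($Q{\left(t,x \right)} = \frac{1}{-10} = - \frac{1}{10}$)
$q = \frac{44159}{10}$ ($q = - \frac{1}{10} - -4416 = - \frac{1}{10} + 4416 = \frac{44159}{10} \approx 4415.9$)
$\left(L - 16636\right) \left(-41884 + q\right) = \left(7669 - 16636\right) \left(-41884 + \frac{44159}{10}\right) = \left(-8967\right) \left(- \frac{374681}{10}\right) = \frac{3359764527}{10}$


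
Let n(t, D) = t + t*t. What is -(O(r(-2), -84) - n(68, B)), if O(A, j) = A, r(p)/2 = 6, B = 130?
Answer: 4680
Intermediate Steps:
r(p) = 12 (r(p) = 2*6 = 12)
n(t, D) = t + t²
-(O(r(-2), -84) - n(68, B)) = -(12 - 68*(1 + 68)) = -(12 - 68*69) = -(12 - 1*4692) = -(12 - 4692) = -1*(-4680) = 4680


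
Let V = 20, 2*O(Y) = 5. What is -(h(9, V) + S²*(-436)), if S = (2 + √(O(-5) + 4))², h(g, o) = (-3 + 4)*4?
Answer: 93409 + 18312*√26 ≈ 1.8678e+5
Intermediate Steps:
O(Y) = 5/2 (O(Y) = (½)*5 = 5/2)
h(g, o) = 4 (h(g, o) = 1*4 = 4)
S = (2 + √26/2)² (S = (2 + √(5/2 + 4))² = (2 + √(13/2))² = (2 + √26/2)² ≈ 20.698)
-(h(9, V) + S²*(-436)) = -(4 + ((4 + √26)²/4)²*(-436)) = -(4 + ((4 + √26)⁴/16)*(-436)) = -(4 - 109*(4 + √26)⁴/4) = -4 + 109*(4 + √26)⁴/4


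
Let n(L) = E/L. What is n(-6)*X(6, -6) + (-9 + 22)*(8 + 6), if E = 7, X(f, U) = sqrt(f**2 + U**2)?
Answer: 182 - 7*sqrt(2) ≈ 172.10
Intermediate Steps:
X(f, U) = sqrt(U**2 + f**2)
n(L) = 7/L
n(-6)*X(6, -6) + (-9 + 22)*(8 + 6) = (7/(-6))*sqrt((-6)**2 + 6**2) + (-9 + 22)*(8 + 6) = (7*(-1/6))*sqrt(36 + 36) + 13*14 = -7*sqrt(2) + 182 = 182 - 7*sqrt(2)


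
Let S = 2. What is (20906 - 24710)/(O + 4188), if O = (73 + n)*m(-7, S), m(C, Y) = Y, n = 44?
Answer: -634/737 ≈ -0.86024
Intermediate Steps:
O = 234 (O = (73 + 44)*2 = 117*2 = 234)
(20906 - 24710)/(O + 4188) = (20906 - 24710)/(234 + 4188) = -3804/4422 = -3804*1/4422 = -634/737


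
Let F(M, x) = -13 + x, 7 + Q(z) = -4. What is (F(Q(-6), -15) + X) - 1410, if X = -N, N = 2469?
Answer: -3907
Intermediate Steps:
Q(z) = -11 (Q(z) = -7 - 4 = -11)
X = -2469 (X = -1*2469 = -2469)
(F(Q(-6), -15) + X) - 1410 = ((-13 - 15) - 2469) - 1410 = (-28 - 2469) - 1410 = -2497 - 1410 = -3907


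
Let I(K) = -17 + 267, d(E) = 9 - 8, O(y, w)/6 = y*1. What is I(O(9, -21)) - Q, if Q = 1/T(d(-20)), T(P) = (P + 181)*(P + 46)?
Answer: 2138499/8554 ≈ 250.00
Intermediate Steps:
O(y, w) = 6*y (O(y, w) = 6*(y*1) = 6*y)
d(E) = 1
T(P) = (46 + P)*(181 + P) (T(P) = (181 + P)*(46 + P) = (46 + P)*(181 + P))
I(K) = 250
Q = 1/8554 (Q = 1/(8326 + 1² + 227*1) = 1/(8326 + 1 + 227) = 1/8554 ≈ 0.00011690)
I(O(9, -21)) - Q = 250 - 1*1/8554 = 250 - 1/8554 = 2138499/8554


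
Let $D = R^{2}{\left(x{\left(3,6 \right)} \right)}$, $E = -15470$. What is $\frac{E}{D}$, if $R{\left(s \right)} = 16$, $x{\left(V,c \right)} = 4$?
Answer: $- \frac{7735}{128} \approx -60.43$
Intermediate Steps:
$D = 256$ ($D = 16^{2} = 256$)
$\frac{E}{D} = - \frac{15470}{256} = \left(-15470\right) \frac{1}{256} = - \frac{7735}{128}$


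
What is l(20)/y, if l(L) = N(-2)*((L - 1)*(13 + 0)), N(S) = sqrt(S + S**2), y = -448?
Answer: -247*sqrt(2)/448 ≈ -0.77971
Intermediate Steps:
l(L) = sqrt(2)*(-13 + 13*L) (l(L) = sqrt(-2*(1 - 2))*((L - 1)*(13 + 0)) = sqrt(-2*(-1))*((-1 + L)*13) = sqrt(2)*(-13 + 13*L))
l(20)/y = (13*sqrt(2)*(-1 + 20))/(-448) = (13*sqrt(2)*19)*(-1/448) = (247*sqrt(2))*(-1/448) = -247*sqrt(2)/448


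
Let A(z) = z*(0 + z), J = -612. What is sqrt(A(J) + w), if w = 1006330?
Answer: sqrt(1380874) ≈ 1175.1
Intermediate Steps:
A(z) = z**2 (A(z) = z*z = z**2)
sqrt(A(J) + w) = sqrt((-612)**2 + 1006330) = sqrt(374544 + 1006330) = sqrt(1380874)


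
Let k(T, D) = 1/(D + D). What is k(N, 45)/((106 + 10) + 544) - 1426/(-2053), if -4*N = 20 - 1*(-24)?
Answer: 84706453/121948200 ≈ 0.69461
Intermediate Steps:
N = -11 (N = -(20 - 1*(-24))/4 = -(20 + 24)/4 = -¼*44 = -11)
k(T, D) = 1/(2*D)
k(N, 45)/((106 + 10) + 544) - 1426/(-2053) = ((½)/45)/((106 + 10) + 544) - 1426/(-2053) = ((½)*(1/45))/(116 + 544) - 1426*(-1/2053) = (1/90)/660 + 1426/2053 = (1/90)*(1/660) + 1426/2053 = 1/59400 + 1426/2053 = 84706453/121948200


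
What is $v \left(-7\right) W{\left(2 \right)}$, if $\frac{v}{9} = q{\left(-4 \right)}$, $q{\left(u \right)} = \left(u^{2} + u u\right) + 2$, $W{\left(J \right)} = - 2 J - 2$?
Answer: $12852$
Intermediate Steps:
$W{\left(J \right)} = -2 - 2 J$
$q{\left(u \right)} = 2 + 2 u^{2}$ ($q{\left(u \right)} = \left(u^{2} + u^{2}\right) + 2 = 2 u^{2} + 2 = 2 + 2 u^{2}$)
$v = 306$ ($v = 9 \left(2 + 2 \left(-4\right)^{2}\right) = 9 \left(2 + 2 \cdot 16\right) = 9 \left(2 + 32\right) = 9 \cdot 34 = 306$)
$v \left(-7\right) W{\left(2 \right)} = 306 \left(-7\right) \left(-2 - 4\right) = - 2142 \left(-2 - 4\right) = \left(-2142\right) \left(-6\right) = 12852$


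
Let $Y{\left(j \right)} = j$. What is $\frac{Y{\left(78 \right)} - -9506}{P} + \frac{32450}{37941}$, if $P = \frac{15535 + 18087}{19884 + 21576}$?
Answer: $\frac{7538523774070}{637826151} \approx 11819.0$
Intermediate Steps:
$P = \frac{16811}{20730}$ ($P = \frac{33622}{41460} = 33622 \cdot \frac{1}{41460} = \frac{16811}{20730} \approx 0.81095$)
$\frac{Y{\left(78 \right)} - -9506}{P} + \frac{32450}{37941} = \frac{78 - -9506}{\frac{16811}{20730}} + \frac{32450}{37941} = \left(78 + 9506\right) \frac{20730}{16811} + 32450 \cdot \frac{1}{37941} = 9584 \cdot \frac{20730}{16811} + \frac{32450}{37941} = \frac{198676320}{16811} + \frac{32450}{37941} = \frac{7538523774070}{637826151}$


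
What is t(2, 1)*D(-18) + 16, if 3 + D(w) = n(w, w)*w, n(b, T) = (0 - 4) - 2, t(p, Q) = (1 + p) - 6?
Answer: -299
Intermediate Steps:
t(p, Q) = -5 + p
n(b, T) = -6 (n(b, T) = -4 - 2 = -6)
D(w) = -3 - 6*w
t(2, 1)*D(-18) + 16 = (-5 + 2)*(-3 - 6*(-18)) + 16 = -3*(-3 + 108) + 16 = -3*105 + 16 = -315 + 16 = -299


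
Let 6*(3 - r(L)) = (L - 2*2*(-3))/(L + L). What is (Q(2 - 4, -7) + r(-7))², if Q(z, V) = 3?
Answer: 259081/7056 ≈ 36.718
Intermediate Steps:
r(L) = 3 - (12 + L)/(12*L) (r(L) = 3 - (L - 2*2*(-3))/(6*(L + L)) = 3 - (L - 4*(-3))/(6*(2*L)) = 3 - (L + 12)*1/(2*L)/6 = 3 - (12 + L)*1/(2*L)/6 = 3 - (12 + L)/(12*L))
(Q(2 - 4, -7) + r(-7))² = (3 + (35/12 - 1/(-7)))² = (3 + (35/12 - 1*(-⅐)))² = (3 + (35/12 + ⅐))² = (3 + 257/84)² = (509/84)² = 259081/7056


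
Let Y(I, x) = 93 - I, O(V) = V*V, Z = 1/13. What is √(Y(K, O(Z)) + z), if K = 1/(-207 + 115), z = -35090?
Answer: 3*I*√8228181/46 ≈ 187.07*I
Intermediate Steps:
Z = 1/13 ≈ 0.076923
O(V) = V²
K = -1/92 (K = 1/(-92) = -1/92 ≈ -0.010870)
√(Y(K, O(Z)) + z) = √((93 - 1*(-1/92)) - 35090) = √((93 + 1/92) - 35090) = √(8557/92 - 35090) = √(-3219723/92) = 3*I*√8228181/46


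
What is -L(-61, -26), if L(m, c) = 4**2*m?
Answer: 976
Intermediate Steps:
L(m, c) = 16*m
-L(-61, -26) = -16*(-61) = -1*(-976) = 976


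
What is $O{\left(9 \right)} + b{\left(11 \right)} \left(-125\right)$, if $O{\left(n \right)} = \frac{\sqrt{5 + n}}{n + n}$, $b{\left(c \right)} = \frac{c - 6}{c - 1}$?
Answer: $- \frac{125}{2} + \frac{\sqrt{14}}{18} \approx -62.292$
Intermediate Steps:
$b{\left(c \right)} = \frac{-6 + c}{-1 + c}$
$O{\left(n \right)} = \frac{\sqrt{5 + n}}{2 n}$
$O{\left(9 \right)} + b{\left(11 \right)} \left(-125\right) = \frac{\sqrt{5 + 9}}{2 \cdot 9} + \frac{-6 + 11}{-1 + 11} \left(-125\right) = \frac{1}{2} \cdot \frac{1}{9} \sqrt{14} + \frac{1}{10} \cdot 5 \left(-125\right) = \frac{\sqrt{14}}{18} + \frac{1}{10} \cdot 5 \left(-125\right) = \frac{\sqrt{14}}{18} + \frac{1}{2} \left(-125\right) = \frac{\sqrt{14}}{18} - \frac{125}{2} = - \frac{125}{2} + \frac{\sqrt{14}}{18}$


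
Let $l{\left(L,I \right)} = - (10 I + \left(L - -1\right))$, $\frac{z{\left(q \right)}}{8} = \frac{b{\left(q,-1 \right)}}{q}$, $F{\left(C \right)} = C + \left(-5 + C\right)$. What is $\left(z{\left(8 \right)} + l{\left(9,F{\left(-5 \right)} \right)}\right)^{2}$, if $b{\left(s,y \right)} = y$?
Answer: $19321$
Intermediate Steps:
$F{\left(C \right)} = -5 + 2 C$
$z{\left(q \right)} = - \frac{8}{q}$ ($z{\left(q \right)} = 8 \left(- \frac{1}{q}\right) = - \frac{8}{q}$)
$l{\left(L,I \right)} = -1 - L - 10 I$ ($l{\left(L,I \right)} = - (10 I + \left(L + 1\right)) = - (10 I + \left(1 + L\right)) = - (1 + L + 10 I) = -1 - L - 10 I$)
$\left(z{\left(8 \right)} + l{\left(9,F{\left(-5 \right)} \right)}\right)^{2} = \left(- \frac{8}{8} - \left(10 + 10 \left(-5 + 2 \left(-5\right)\right)\right)\right)^{2} = \left(\left(-8\right) \frac{1}{8} - \left(10 + 10 \left(-5 - 10\right)\right)\right)^{2} = \left(-1 - -140\right)^{2} = \left(-1 + 140\right)^{2} = 139^{2} = 19321$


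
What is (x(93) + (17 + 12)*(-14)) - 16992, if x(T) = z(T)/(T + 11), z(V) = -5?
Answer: -1809397/104 ≈ -17398.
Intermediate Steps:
x(T) = -5/(11 + T) (x(T) = -5/(T + 11) = -5/(11 + T))
(x(93) + (17 + 12)*(-14)) - 16992 = (-5/(11 + 93) + (17 + 12)*(-14)) - 16992 = (-5/104 + 29*(-14)) - 16992 = (-5*1/104 - 406) - 16992 = (-5/104 - 406) - 16992 = -42229/104 - 16992 = -1809397/104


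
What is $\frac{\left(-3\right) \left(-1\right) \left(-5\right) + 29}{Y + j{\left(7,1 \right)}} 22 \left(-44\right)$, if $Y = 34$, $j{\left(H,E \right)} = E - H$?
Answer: $-484$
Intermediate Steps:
$\frac{\left(-3\right) \left(-1\right) \left(-5\right) + 29}{Y + j{\left(7,1 \right)}} 22 \left(-44\right) = \frac{\left(-3\right) \left(-1\right) \left(-5\right) + 29}{34 + \left(1 - 7\right)} 22 \left(-44\right) = \frac{3 \left(-5\right) + 29}{34 + \left(1 - 7\right)} 22 \left(-44\right) = \frac{-15 + 29}{34 - 6} \cdot 22 \left(-44\right) = \frac{14}{28} \cdot 22 \left(-44\right) = 14 \cdot \frac{1}{28} \cdot 22 \left(-44\right) = \frac{1}{2} \cdot 22 \left(-44\right) = 11 \left(-44\right) = -484$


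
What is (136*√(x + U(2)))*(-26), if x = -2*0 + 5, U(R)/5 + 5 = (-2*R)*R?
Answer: -7072*I*√15 ≈ -27390.0*I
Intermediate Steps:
U(R) = -25 - 10*R² (U(R) = -25 + 5*((-2*R)*R) = -25 + 5*(-2*R²) = -25 - 10*R²)
x = 5 (x = 0 + 5 = 5)
(136*√(x + U(2)))*(-26) = (136*√(5 + (-25 - 10*2²)))*(-26) = (136*√(5 + (-25 - 10*4)))*(-26) = (136*√(5 + (-25 - 40)))*(-26) = (136*√(5 - 65))*(-26) = (136*√(-60))*(-26) = (136*(2*I*√15))*(-26) = (272*I*√15)*(-26) = -7072*I*√15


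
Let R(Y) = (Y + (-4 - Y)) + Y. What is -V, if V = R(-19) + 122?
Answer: -99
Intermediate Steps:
R(Y) = -4 + Y
V = 99 (V = (-4 - 19) + 122 = -23 + 122 = 99)
-V = -1*99 = -99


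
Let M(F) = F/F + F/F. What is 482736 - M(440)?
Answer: 482734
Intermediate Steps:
M(F) = 2 (M(F) = 1 + 1 = 2)
482736 - M(440) = 482736 - 1*2 = 482736 - 2 = 482734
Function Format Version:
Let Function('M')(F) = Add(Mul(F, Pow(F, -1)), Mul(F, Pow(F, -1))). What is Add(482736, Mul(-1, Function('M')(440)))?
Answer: 482734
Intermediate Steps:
Function('M')(F) = 2 (Function('M')(F) = Add(1, 1) = 2)
Add(482736, Mul(-1, Function('M')(440))) = Add(482736, Mul(-1, 2)) = Add(482736, -2) = 482734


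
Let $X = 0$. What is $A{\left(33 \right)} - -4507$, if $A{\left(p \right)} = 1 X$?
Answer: $4507$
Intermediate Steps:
$A{\left(p \right)} = 0$ ($A{\left(p \right)} = 1 \cdot 0 = 0$)
$A{\left(33 \right)} - -4507 = 0 - -4507 = 0 + 4507 = 4507$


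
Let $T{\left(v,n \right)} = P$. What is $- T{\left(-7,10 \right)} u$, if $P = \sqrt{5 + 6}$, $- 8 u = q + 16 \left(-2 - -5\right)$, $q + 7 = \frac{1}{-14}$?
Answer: $\frac{573 \sqrt{11}}{112} \approx 16.968$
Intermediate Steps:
$q = - \frac{99}{14}$ ($q = -7 + \frac{1}{-14} = -7 - \frac{1}{14} = - \frac{99}{14} \approx -7.0714$)
$u = - \frac{573}{112}$ ($u = - \frac{- \frac{99}{14} + 16 \left(-2 - -5\right)}{8} = - \frac{- \frac{99}{14} + 16 \left(-2 + 5\right)}{8} = - \frac{- \frac{99}{14} + 16 \cdot 3}{8} = - \frac{- \frac{99}{14} + 48}{8} = \left(- \frac{1}{8}\right) \frac{573}{14} = - \frac{573}{112} \approx -5.1161$)
$P = \sqrt{11} \approx 3.3166$
$T{\left(v,n \right)} = \sqrt{11}$
$- T{\left(-7,10 \right)} u = - \sqrt{11} \left(- \frac{573}{112}\right) = \frac{573 \sqrt{11}}{112}$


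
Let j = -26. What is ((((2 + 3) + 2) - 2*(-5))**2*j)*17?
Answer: -127738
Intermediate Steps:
((((2 + 3) + 2) - 2*(-5))**2*j)*17 = ((((2 + 3) + 2) - 2*(-5))**2*(-26))*17 = (((5 + 2) + 10)**2*(-26))*17 = ((7 + 10)**2*(-26))*17 = (17**2*(-26))*17 = (289*(-26))*17 = -7514*17 = -127738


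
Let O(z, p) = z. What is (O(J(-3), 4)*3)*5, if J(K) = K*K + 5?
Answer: 210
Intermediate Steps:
J(K) = 5 + K² (J(K) = K² + 5 = 5 + K²)
(O(J(-3), 4)*3)*5 = ((5 + (-3)²)*3)*5 = ((5 + 9)*3)*5 = (14*3)*5 = 42*5 = 210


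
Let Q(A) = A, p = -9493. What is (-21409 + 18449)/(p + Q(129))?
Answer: 740/2341 ≈ 0.31610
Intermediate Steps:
(-21409 + 18449)/(p + Q(129)) = (-21409 + 18449)/(-9493 + 129) = -2960/(-9364) = -2960*(-1/9364) = 740/2341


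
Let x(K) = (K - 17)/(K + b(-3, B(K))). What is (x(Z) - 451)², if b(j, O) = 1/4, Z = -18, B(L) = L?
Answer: 1016398161/5041 ≈ 2.0163e+5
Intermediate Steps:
b(j, O) = ¼
x(K) = (-17 + K)/(¼ + K) (x(K) = (K - 17)/(K + ¼) = (-17 + K)/(¼ + K))
(x(Z) - 451)² = (4*(-17 - 18)/(1 + 4*(-18)) - 451)² = (4*(-35)/(1 - 72) - 451)² = (4*(-35)/(-71) - 451)² = (4*(-1/71)*(-35) - 451)² = (140/71 - 451)² = (-31881/71)² = 1016398161/5041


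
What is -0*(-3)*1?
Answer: 0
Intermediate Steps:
-0*(-3)*1 = -18*0*1 = 0*1 = 0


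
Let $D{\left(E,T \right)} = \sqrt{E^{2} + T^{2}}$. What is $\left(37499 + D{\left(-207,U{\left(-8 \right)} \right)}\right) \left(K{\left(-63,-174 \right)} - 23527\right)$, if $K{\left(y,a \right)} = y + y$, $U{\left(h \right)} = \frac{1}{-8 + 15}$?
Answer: $-886963847 - 3379 \sqrt{2099602} \approx -8.9186 \cdot 10^{8}$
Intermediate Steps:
$U{\left(h \right)} = \frac{1}{7}$
$K{\left(y,a \right)} = 2 y$
$\left(37499 + D{\left(-207,U{\left(-8 \right)} \right)}\right) \left(K{\left(-63,-174 \right)} - 23527\right) = \left(37499 + \sqrt{\left(-207\right)^{2} + \left(\frac{1}{7}\right)^{2}}\right) \left(2 \left(-63\right) - 23527\right) = \left(37499 + \sqrt{42849 + \frac{1}{49}}\right) \left(-126 - 23527\right) = \left(37499 + \sqrt{\frac{2099602}{49}}\right) \left(-23653\right) = \left(37499 + \frac{\sqrt{2099602}}{7}\right) \left(-23653\right) = -886963847 - 3379 \sqrt{2099602}$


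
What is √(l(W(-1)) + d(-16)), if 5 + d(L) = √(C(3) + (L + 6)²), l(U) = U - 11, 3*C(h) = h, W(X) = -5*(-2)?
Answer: √(-6 + √101) ≈ 2.0124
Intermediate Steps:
W(X) = 10
C(h) = h/3
l(U) = -11 + U
d(L) = -5 + √(1 + (6 + L)²) (d(L) = -5 + √((⅓)*3 + (L + 6)²) = -5 + √(1 + (6 + L)²))
√(l(W(-1)) + d(-16)) = √((-11 + 10) + (-5 + √(1 + (6 - 16)²))) = √(-1 + (-5 + √(1 + (-10)²))) = √(-1 + (-5 + √(1 + 100))) = √(-1 + (-5 + √101)) = √(-6 + √101)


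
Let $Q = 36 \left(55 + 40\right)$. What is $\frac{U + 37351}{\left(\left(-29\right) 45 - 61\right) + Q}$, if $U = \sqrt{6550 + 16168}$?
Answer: $\frac{37351}{2054} + \frac{\sqrt{22718}}{2054} \approx 18.258$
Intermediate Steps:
$U = \sqrt{22718} \approx 150.72$
$Q = 3420$ ($Q = 36 \cdot 95 = 3420$)
$\frac{U + 37351}{\left(\left(-29\right) 45 - 61\right) + Q} = \frac{\sqrt{22718} + 37351}{\left(\left(-29\right) 45 - 61\right) + 3420} = \frac{37351 + \sqrt{22718}}{\left(-1305 - 61\right) + 3420} = \frac{37351 + \sqrt{22718}}{-1366 + 3420} = \frac{37351 + \sqrt{22718}}{2054} = \left(37351 + \sqrt{22718}\right) \frac{1}{2054} = \frac{37351}{2054} + \frac{\sqrt{22718}}{2054}$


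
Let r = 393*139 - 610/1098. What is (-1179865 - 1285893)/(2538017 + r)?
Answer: -22191822/23333791 ≈ -0.95106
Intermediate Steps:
r = 491638/9 (r = 54627 - 610*1/1098 = 54627 - 5/9 = 491638/9 ≈ 54626.)
(-1179865 - 1285893)/(2538017 + r) = (-1179865 - 1285893)/(2538017 + 491638/9) = -2465758/23333791/9 = -2465758*9/23333791 = -22191822/23333791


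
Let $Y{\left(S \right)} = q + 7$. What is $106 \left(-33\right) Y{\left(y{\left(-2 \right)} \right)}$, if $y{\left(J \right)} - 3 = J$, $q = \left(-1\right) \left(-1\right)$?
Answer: $-27984$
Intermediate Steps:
$q = 1$
$y{\left(J \right)} = 3 + J$
$Y{\left(S \right)} = 8$ ($Y{\left(S \right)} = 1 + 7 = 8$)
$106 \left(-33\right) Y{\left(y{\left(-2 \right)} \right)} = 106 \left(-33\right) 8 = \left(-3498\right) 8 = -27984$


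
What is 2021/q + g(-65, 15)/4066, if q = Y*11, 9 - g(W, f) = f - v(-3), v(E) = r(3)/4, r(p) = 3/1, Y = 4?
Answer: 8217155/178904 ≈ 45.931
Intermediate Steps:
r(p) = 3 (r(p) = 3*1 = 3)
v(E) = ¾ (v(E) = 3/4 = 3*(¼) = ¾)
g(W, f) = 39/4 - f (g(W, f) = 9 - (f - 1*¾) = 9 - (f - ¾) = 9 - (-¾ + f) = 9 + (¾ - f) = 39/4 - f)
q = 44 (q = 4*11 = 44)
2021/q + g(-65, 15)/4066 = 2021/44 + (39/4 - 1*15)/4066 = 2021*(1/44) + (39/4 - 15)*(1/4066) = 2021/44 - 21/4*1/4066 = 2021/44 - 21/16264 = 8217155/178904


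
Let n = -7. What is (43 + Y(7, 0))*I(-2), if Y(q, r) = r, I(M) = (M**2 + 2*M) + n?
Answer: -301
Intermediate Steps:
I(M) = -7 + M**2 + 2*M (I(M) = (M**2 + 2*M) - 7 = -7 + M**2 + 2*M)
(43 + Y(7, 0))*I(-2) = (43 + 0)*(-7 + (-2)**2 + 2*(-2)) = 43*(-7 + 4 - 4) = 43*(-7) = -301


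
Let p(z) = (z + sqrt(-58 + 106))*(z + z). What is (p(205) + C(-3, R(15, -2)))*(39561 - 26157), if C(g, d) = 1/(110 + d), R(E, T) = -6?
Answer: 29291764551/26 + 21982560*sqrt(3) ≈ 1.1647e+9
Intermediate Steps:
p(z) = 2*z*(z + 4*sqrt(3)) (p(z) = (z + sqrt(48))*(2*z) = (z + 4*sqrt(3))*(2*z) = 2*z*(z + 4*sqrt(3)))
(p(205) + C(-3, R(15, -2)))*(39561 - 26157) = (2*205*(205 + 4*sqrt(3)) + 1/(110 - 6))*(39561 - 26157) = ((84050 + 1640*sqrt(3)) + 1/104)*13404 = (8741201/104 + 1640*sqrt(3))*13404 = 29291764551/26 + 21982560*sqrt(3)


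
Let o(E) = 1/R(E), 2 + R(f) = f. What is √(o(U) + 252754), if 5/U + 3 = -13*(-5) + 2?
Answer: √3823907394/123 ≈ 502.75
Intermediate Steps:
U = 5/64 (U = 5/(-3 + (-13*(-5) + 2)) = 5/(-3 + (65 + 2)) = 5/(-3 + 67) = 5/64 ≈ 0.078125)
R(f) = -2 + f
o(E) = 1/(-2 + E)
√(o(U) + 252754) = √(1/(-2 + 5/64) + 252754) = √(1/(-123/64) + 252754) = √(-64/123 + 252754) = √(31088678/123) = √3823907394/123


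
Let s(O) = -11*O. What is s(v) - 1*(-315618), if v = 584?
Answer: 309194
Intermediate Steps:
s(v) - 1*(-315618) = -11*584 - 1*(-315618) = -6424 + 315618 = 309194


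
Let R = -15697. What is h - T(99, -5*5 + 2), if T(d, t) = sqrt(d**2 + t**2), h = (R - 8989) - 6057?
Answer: -30743 - sqrt(10330) ≈ -30845.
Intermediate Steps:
h = -30743 (h = (-15697 - 8989) - 6057 = -24686 - 6057 = -30743)
h - T(99, -5*5 + 2) = -30743 - sqrt(99**2 + (-5*5 + 2)**2) = -30743 - sqrt(9801 + (-25 + 2)**2) = -30743 - sqrt(9801 + (-23)**2) = -30743 - sqrt(9801 + 529) = -30743 - sqrt(10330)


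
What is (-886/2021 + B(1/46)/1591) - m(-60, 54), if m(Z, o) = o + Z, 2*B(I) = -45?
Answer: 829645/149554 ≈ 5.5475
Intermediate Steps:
B(I) = -45/2 (B(I) = (½)*(-45) = -45/2)
m(Z, o) = Z + o
(-886/2021 + B(1/46)/1591) - m(-60, 54) = (-886/2021 - 45/2/1591) - (-60 + 54) = (-886*1/2021 - 45/2*1/1591) - 1*(-6) = (-886/2021 - 45/3182) + 6 = -67679/149554 + 6 = 829645/149554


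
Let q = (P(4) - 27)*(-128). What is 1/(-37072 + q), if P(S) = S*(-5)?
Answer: -1/31056 ≈ -3.2200e-5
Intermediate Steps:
P(S) = -5*S
q = 6016 (q = (-5*4 - 27)*(-128) = (-20 - 27)*(-128) = -47*(-128) = 6016)
1/(-37072 + q) = 1/(-37072 + 6016) = 1/(-31056) = -1/31056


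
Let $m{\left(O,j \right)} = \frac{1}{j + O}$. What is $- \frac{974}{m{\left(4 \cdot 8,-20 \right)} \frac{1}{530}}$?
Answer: $-6194640$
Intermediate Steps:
$m{\left(O,j \right)} = \frac{1}{O + j}$
$- \frac{974}{m{\left(4 \cdot 8,-20 \right)} \frac{1}{530}} = - \frac{974}{\frac{1}{4 \cdot 8 - 20} \cdot \frac{1}{530}} = - \frac{974}{\frac{1}{32 - 20} \cdot \frac{1}{530}} = - \frac{974}{\frac{1}{12} \cdot \frac{1}{530}} = - 974 \frac{1}{\frac{1}{6360}} = \left(-974\right) 6360 = -6194640$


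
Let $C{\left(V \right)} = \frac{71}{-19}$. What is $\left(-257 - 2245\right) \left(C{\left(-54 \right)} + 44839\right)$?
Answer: $- \frac{2131378740}{19} \approx -1.1218 \cdot 10^{8}$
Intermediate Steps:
$C{\left(V \right)} = - \frac{71}{19}$ ($C{\left(V \right)} = 71 \left(- \frac{1}{19}\right) = - \frac{71}{19}$)
$\left(-257 - 2245\right) \left(C{\left(-54 \right)} + 44839\right) = \left(-257 - 2245\right) \left(- \frac{71}{19} + 44839\right) = \left(-2502\right) \frac{851870}{19} = - \frac{2131378740}{19}$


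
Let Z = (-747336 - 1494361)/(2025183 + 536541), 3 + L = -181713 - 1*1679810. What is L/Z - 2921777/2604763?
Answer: 12421368003905879143/5839089402811 ≈ 2.1273e+6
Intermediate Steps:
L = -1861526 (L = -3 + (-181713 - 1*1679810) = -3 + (-181713 - 1679810) = -3 - 1861523 = -1861526)
Z = -2241697/2561724 ≈ -0.87507
L/Z - 2921777/2604763 = -1861526/(-2241697/2561724) - 2921777/2604763 = -1861526*(-2561724/2241697) - 2921777*1/2604763 = 4768715830824/2241697 - 2921777/2604763 = 12421368003905879143/5839089402811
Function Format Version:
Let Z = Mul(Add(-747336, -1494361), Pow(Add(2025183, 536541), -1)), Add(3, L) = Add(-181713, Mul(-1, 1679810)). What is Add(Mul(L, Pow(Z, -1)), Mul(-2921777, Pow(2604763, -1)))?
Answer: Rational(12421368003905879143, 5839089402811) ≈ 2.1273e+6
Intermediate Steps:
L = -1861526 (L = Add(-3, Add(-181713, Mul(-1, 1679810))) = Add(-3, Add(-181713, -1679810)) = Add(-3, -1861523) = -1861526)
Z = Rational(-2241697, 2561724) (Z = Mul(-2241697, Pow(2561724, -1)) = Mul(-2241697, Rational(1, 2561724)) = Rational(-2241697, 2561724) ≈ -0.87507)
Add(Mul(L, Pow(Z, -1)), Mul(-2921777, Pow(2604763, -1))) = Add(Mul(-1861526, Pow(Rational(-2241697, 2561724), -1)), Mul(-2921777, Pow(2604763, -1))) = Add(Mul(-1861526, Rational(-2561724, 2241697)), Mul(-2921777, Rational(1, 2604763))) = Add(Rational(4768715830824, 2241697), Rational(-2921777, 2604763)) = Rational(12421368003905879143, 5839089402811)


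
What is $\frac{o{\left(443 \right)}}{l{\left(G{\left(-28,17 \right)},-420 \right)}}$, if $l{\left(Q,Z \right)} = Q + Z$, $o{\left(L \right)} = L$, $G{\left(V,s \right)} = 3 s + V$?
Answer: $- \frac{443}{397} \approx -1.1159$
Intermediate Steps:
$G{\left(V,s \right)} = V + 3 s$
$\frac{o{\left(443 \right)}}{l{\left(G{\left(-28,17 \right)},-420 \right)}} = \frac{443}{\left(-28 + 3 \cdot 17\right) - 420} = \frac{443}{\left(-28 + 51\right) - 420} = \frac{443}{23 - 420} = \frac{443}{-397} = 443 \left(- \frac{1}{397}\right) = - \frac{443}{397}$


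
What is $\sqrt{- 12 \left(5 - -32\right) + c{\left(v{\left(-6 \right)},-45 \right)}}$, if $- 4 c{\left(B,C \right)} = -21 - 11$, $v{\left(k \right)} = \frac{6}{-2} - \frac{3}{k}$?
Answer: $2 i \sqrt{109} \approx 20.881 i$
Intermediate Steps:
$v{\left(k \right)} = -3 - \frac{3}{k}$ ($v{\left(k \right)} = 6 \left(- \frac{1}{2}\right) - \frac{3}{k} = -3 - \frac{3}{k}$)
$c{\left(B,C \right)} = 8$ ($c{\left(B,C \right)} = - \frac{-21 - 11}{4} = \left(- \frac{1}{4}\right) \left(-32\right) = 8$)
$\sqrt{- 12 \left(5 - -32\right) + c{\left(v{\left(-6 \right)},-45 \right)}} = \sqrt{- 12 \left(5 - -32\right) + 8} = \sqrt{- 12 \left(5 + 32\right) + 8} = \sqrt{\left(-12\right) 37 + 8} = \sqrt{-444 + 8} = \sqrt{-436} = 2 i \sqrt{109}$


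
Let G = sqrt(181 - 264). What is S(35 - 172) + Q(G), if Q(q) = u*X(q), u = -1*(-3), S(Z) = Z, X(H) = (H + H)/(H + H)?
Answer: -134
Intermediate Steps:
X(H) = 1 (X(H) = (2*H)/((2*H)) = (2*H)*(1/(2*H)) = 1)
G = I*sqrt(83) (G = sqrt(-83) = I*sqrt(83) ≈ 9.1104*I)
u = 3
Q(q) = 3 (Q(q) = 3*1 = 3)
S(35 - 172) + Q(G) = (35 - 172) + 3 = -137 + 3 = -134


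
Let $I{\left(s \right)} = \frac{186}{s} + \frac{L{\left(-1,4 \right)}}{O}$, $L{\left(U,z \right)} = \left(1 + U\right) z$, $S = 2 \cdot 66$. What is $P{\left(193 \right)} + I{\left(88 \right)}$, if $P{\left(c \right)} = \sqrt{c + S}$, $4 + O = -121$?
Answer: $\frac{93}{44} + 5 \sqrt{13} \approx 20.141$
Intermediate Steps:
$S = 132$
$O = -125$ ($O = -4 - 121 = -125$)
$L{\left(U,z \right)} = z \left(1 + U\right)$
$P{\left(c \right)} = \sqrt{132 + c}$ ($P{\left(c \right)} = \sqrt{c + 132} = \sqrt{132 + c}$)
$I{\left(s \right)} = \frac{186}{s}$ ($I{\left(s \right)} = \frac{186}{s} + \frac{4 \left(1 - 1\right)}{-125} = \frac{186}{s} + 4 \cdot 0 \left(- \frac{1}{125}\right) = \frac{186}{s} + 0 \left(- \frac{1}{125}\right) = \frac{186}{s} + 0 = \frac{186}{s}$)
$P{\left(193 \right)} + I{\left(88 \right)} = \sqrt{132 + 193} + \frac{186}{88} = \sqrt{325} + 186 \cdot \frac{1}{88} = 5 \sqrt{13} + \frac{93}{44} = \frac{93}{44} + 5 \sqrt{13}$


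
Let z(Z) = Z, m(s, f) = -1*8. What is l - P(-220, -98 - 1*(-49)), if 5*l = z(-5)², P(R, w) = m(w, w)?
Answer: 13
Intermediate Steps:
m(s, f) = -8
P(R, w) = -8
l = 5 (l = (⅕)*(-5)² = (⅕)*25 = 5)
l - P(-220, -98 - 1*(-49)) = 5 - 1*(-8) = 5 + 8 = 13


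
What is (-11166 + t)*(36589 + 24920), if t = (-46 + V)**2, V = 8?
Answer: -597990498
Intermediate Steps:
t = 1444 (t = (-46 + 8)**2 = (-38)**2 = 1444)
(-11166 + t)*(36589 + 24920) = (-11166 + 1444)*(36589 + 24920) = -9722*61509 = -597990498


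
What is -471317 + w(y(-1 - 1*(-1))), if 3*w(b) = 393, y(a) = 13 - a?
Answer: -471186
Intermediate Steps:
w(b) = 131 (w(b) = (1/3)*393 = 131)
-471317 + w(y(-1 - 1*(-1))) = -471317 + 131 = -471186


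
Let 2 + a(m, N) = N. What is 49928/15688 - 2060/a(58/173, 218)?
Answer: -672901/105894 ≈ -6.3545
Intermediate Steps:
a(m, N) = -2 + N
49928/15688 - 2060/a(58/173, 218) = 49928/15688 - 2060/(-2 + 218) = 49928*(1/15688) - 2060/216 = 6241/1961 - 2060*1/216 = 6241/1961 - 515/54 = -672901/105894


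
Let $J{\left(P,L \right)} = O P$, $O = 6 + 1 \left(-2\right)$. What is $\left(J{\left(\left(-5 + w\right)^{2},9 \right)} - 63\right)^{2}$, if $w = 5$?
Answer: $3969$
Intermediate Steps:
$O = 4$ ($O = 6 - 2 = 4$)
$J{\left(P,L \right)} = 4 P$
$\left(J{\left(\left(-5 + w\right)^{2},9 \right)} - 63\right)^{2} = \left(4 \left(-5 + 5\right)^{2} - 63\right)^{2} = \left(4 \cdot 0^{2} - 63\right)^{2} = \left(4 \cdot 0 - 63\right)^{2} = \left(0 - 63\right)^{2} = \left(-63\right)^{2} = 3969$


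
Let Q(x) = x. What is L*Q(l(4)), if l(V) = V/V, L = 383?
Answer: 383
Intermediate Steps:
l(V) = 1
L*Q(l(4)) = 383*1 = 383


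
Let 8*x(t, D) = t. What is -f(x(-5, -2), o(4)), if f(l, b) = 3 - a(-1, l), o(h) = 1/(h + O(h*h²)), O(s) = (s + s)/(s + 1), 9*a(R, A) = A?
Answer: -221/72 ≈ -3.0694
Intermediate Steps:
x(t, D) = t/8
a(R, A) = A/9
O(s) = 2*s/(1 + s) (O(s) = (2*s)/(1 + s) = 2*s/(1 + s))
o(h) = 1/(h + 2*h³/(1 + h³)) (o(h) = 1/(h + 2*(h*h²)/(1 + h*h²)) = 1/(h + 2*h³/(1 + h³)))
f(l, b) = 3 - l/9
-f(x(-5, -2), o(4)) = -(3 - (-5)/72) = -(3 - ⅑*(-5/8)) = -(3 + 5/72) = -1*221/72 = -221/72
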